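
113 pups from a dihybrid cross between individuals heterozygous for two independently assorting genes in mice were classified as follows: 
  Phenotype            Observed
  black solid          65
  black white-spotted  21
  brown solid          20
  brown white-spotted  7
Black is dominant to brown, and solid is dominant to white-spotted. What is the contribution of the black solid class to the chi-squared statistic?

A dihybrid F₂ with independent assortment and complete dominance at both loci gives a 9:3:3:1 phenotypic ratio.
Expected counts for N = 113 under a 9:3:3:1 ratio (total parts = 16):
  black solid: 113 × 9/16 = 63.5625
  black white-spotted: 113 × 3/16 = 21.1875
  brown solid: 113 × 3/16 = 21.1875
  brown white-spotted: 113 × 1/16 = 7.0625
Contribution of black solid: (65 − 63.5625)² / 63.5625 = 0.0325

0.033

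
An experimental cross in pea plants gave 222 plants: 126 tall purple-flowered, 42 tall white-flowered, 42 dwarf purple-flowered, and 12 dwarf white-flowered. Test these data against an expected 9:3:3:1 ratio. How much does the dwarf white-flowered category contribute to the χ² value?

Under the 9:3:3:1 hypothesis (Σ ratio = 16, N = 222):
  tall purple-flowered: 222 × 9/16 = 124.875
  tall white-flowered: 222 × 3/16 = 41.625
  dwarf purple-flowered: 222 × 3/16 = 41.625
  dwarf white-flowered: 222 × 1/16 = 13.875
Contribution of dwarf white-flowered: (12 − 13.875)² / 13.875 = 0.2534

0.253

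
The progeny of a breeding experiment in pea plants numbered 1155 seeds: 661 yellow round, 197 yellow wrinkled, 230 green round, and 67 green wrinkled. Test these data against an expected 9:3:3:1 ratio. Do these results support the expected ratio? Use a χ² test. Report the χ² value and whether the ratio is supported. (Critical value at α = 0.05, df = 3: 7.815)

Total ratio parts = 16. Expected numbers out of 1155:
  yellow round: 1155 × 9/16 = 649.6875
  yellow wrinkled: 1155 × 3/16 = 216.5625
  green round: 1155 × 3/16 = 216.5625
  green wrinkled: 1155 × 1/16 = 72.1875
χ² = Σ (O − E)² / E
  yellow round: (661 − 649.6875)² / 649.6875 = 0.1970
  yellow wrinkled: (197 − 216.5625)² / 216.5625 = 1.7671
  green round: (230 − 216.5625)² / 216.5625 = 0.8338
  green wrinkled: (67 − 72.1875)² / 72.1875 = 0.3728
χ² = 0.1970 + 1.7671 + 0.8338 + 0.3728 = 3.1707 ≈ 3.171
Degrees of freedom = 4 − 1 = 3; critical value at α = 0.05 is 7.815.
Since 3.171 < 7.815, we fail to reject the null hypothesis — the data are consistent with the 9:3:3:1 ratio.

3.171; consistent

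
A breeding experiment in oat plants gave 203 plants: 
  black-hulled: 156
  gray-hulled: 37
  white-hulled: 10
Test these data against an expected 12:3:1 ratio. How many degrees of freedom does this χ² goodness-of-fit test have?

A goodness-of-fit test with 3 phenotype classes has df = 3 − 1 = 2.

2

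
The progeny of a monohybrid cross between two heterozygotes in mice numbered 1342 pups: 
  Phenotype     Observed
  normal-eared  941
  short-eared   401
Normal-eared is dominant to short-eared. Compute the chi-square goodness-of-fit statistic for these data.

For a monohybrid cross between heterozygotes with complete dominance, the expected phenotypic ratio is 3:1.
Expected counts for N = 1342 under a 3:1 ratio (total parts = 4):
  normal-eared: 1342 × 3/4 = 1006.5
  short-eared: 1342 × 1/4 = 335.5
χ² = Σ (O − E)² / E
  normal-eared: (941 − 1006.5)² / 1006.5 = 4.2625
  short-eared: (401 − 335.5)² / 335.5 = 12.7876
χ² = 4.2625 + 12.7876 = 17.0501 ≈ 17.050

17.050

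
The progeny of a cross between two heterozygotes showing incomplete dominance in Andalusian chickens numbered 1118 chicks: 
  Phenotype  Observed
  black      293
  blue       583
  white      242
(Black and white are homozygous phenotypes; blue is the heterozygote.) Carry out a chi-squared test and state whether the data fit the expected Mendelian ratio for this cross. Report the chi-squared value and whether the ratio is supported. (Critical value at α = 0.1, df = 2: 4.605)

6.714; not consistent

With incomplete dominance, a heterozygote × heterozygote cross gives a 1:2:1 phenotypic ratio.
The 1:2:1 ratio has 4 parts, so with N = 1118 the expected counts are:
  black: 1118 × 1/4 = 279.5
  blue: 1118 × 2/4 = 559
  white: 1118 × 1/4 = 279.5
χ² = Σ (O − E)² / E
  black: (293 − 279.5)² / 279.5 = 0.6521
  blue: (583 − 559)² / 559 = 1.0304
  white: (242 − 279.5)² / 279.5 = 5.0313
χ² = 0.6521 + 1.0304 + 5.0313 = 6.7138 ≈ 6.714
Degrees of freedom = 3 − 1 = 2; critical value at α = 0.1 is 4.605.
Since 6.714 > 4.605, we reject the null hypothesis — the data do not fit the 1:2:1 ratio.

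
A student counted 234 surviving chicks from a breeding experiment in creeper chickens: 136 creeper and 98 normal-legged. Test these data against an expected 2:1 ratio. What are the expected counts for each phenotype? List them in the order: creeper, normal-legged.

Expected counts for N = 234 under a 2:1 ratio (total parts = 3):
  creeper: 234 × 2/3 = 156
  normal-legged: 234 × 1/3 = 78

156, 78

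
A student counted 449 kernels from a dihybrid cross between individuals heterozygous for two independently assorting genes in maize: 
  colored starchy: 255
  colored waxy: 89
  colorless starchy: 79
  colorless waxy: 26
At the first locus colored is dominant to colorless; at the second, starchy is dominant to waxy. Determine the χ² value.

A dihybrid F₂ with independent assortment and complete dominance at both loci gives a 9:3:3:1 phenotypic ratio.
Under the 9:3:3:1 hypothesis (Σ ratio = 16, N = 449):
  colored starchy: 449 × 9/16 = 252.5625
  colored waxy: 449 × 3/16 = 84.1875
  colorless starchy: 449 × 3/16 = 84.1875
  colorless waxy: 449 × 1/16 = 28.0625
χ² = Σ (O − E)² / E
  colored starchy: (255 − 252.5625)² / 252.5625 = 0.0235
  colored waxy: (89 − 84.1875)² / 84.1875 = 0.2751
  colorless starchy: (79 − 84.1875)² / 84.1875 = 0.3196
  colorless waxy: (26 − 28.0625)² / 28.0625 = 0.1516
χ² = 0.0235 + 0.2751 + 0.3196 + 0.1516 = 0.7698 ≈ 0.770

0.770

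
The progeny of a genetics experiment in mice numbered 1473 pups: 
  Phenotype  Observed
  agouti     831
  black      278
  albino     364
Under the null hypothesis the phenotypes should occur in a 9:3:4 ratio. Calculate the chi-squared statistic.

Total ratio parts = 16. Expected numbers out of 1473:
  agouti: 1473 × 9/16 = 828.5625
  black: 1473 × 3/16 = 276.1875
  albino: 1473 × 4/16 = 368.25
χ² = Σ (O − E)² / E
  agouti: (831 − 828.5625)² / 828.5625 = 0.0072
  black: (278 − 276.1875)² / 276.1875 = 0.0119
  albino: (364 − 368.25)² / 368.25 = 0.0490
χ² = 0.0072 + 0.0119 + 0.0490 = 0.0681 ≈ 0.068

0.068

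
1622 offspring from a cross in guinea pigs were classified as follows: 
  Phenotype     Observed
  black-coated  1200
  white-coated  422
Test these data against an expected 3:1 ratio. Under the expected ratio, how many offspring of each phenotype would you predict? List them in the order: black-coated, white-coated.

1216.5, 405.5

Expected counts for N = 1622 under a 3:1 ratio (total parts = 4):
  black-coated: 1622 × 3/4 = 1216.5
  white-coated: 1622 × 1/4 = 405.5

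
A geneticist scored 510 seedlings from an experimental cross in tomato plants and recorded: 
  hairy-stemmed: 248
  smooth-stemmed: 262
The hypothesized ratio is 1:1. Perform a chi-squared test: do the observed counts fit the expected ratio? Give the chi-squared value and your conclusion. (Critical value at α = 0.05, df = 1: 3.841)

Expected counts for N = 510 under a 1:1 ratio (total parts = 2):
  hairy-stemmed: 510 × 1/2 = 255
  smooth-stemmed: 510 × 1/2 = 255
χ² = Σ (O − E)² / E
  hairy-stemmed: (248 − 255)² / 255 = 0.1922
  smooth-stemmed: (262 − 255)² / 255 = 0.1922
χ² = 0.1922 + 0.1922 = 0.3844 ≈ 0.384
Degrees of freedom = 2 − 1 = 1; critical value at α = 0.05 is 3.841.
Since 0.384 < 3.841, we fail to reject the null hypothesis — the data are consistent with the 1:1 ratio.

0.384; consistent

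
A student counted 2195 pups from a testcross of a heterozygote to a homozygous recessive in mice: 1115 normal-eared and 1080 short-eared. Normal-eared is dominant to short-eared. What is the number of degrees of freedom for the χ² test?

1

A testcross of a heterozygote (Aa × aa) gives a 1:1 phenotypic ratio.
A goodness-of-fit test with 2 phenotype classes has df = 2 − 1 = 1.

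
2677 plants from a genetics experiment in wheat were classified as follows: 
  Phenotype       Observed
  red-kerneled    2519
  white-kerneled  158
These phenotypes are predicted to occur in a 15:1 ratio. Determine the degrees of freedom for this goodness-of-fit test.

1

A goodness-of-fit test with 2 phenotype classes has df = 2 − 1 = 1.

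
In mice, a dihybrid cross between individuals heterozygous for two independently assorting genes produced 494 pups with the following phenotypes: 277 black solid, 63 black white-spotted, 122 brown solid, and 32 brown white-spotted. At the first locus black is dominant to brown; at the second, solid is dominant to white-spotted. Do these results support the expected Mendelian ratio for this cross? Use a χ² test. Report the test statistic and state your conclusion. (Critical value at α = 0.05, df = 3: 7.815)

18.835; not consistent

A dihybrid F₂ with independent assortment and complete dominance at both loci gives a 9:3:3:1 phenotypic ratio.
Total ratio parts = 16. Expected numbers out of 494:
  black solid: 494 × 9/16 = 277.875
  black white-spotted: 494 × 3/16 = 92.625
  brown solid: 494 × 3/16 = 92.625
  brown white-spotted: 494 × 1/16 = 30.875
χ² = Σ (O − E)² / E
  black solid: (277 − 277.875)² / 277.875 = 0.0028
  black white-spotted: (63 − 92.625)² / 92.625 = 9.4752
  brown solid: (122 − 92.625)² / 92.625 = 9.3160
  brown white-spotted: (32 − 30.875)² / 30.875 = 0.0410
χ² = 0.0028 + 9.4752 + 9.3160 + 0.0410 = 18.835
Degrees of freedom = 4 − 1 = 3; critical value at α = 0.05 is 7.815.
Since 18.835 > 7.815, we reject the null hypothesis — the data do not fit the 9:3:3:1 ratio.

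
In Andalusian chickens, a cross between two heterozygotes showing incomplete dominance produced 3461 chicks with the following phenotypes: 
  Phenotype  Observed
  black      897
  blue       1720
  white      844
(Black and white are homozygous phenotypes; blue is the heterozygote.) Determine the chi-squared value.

With incomplete dominance, a heterozygote × heterozygote cross gives a 1:2:1 phenotypic ratio.
The 1:2:1 ratio has 4 parts, so with N = 3461 the expected counts are:
  black: 3461 × 1/4 = 865.25
  blue: 3461 × 2/4 = 1730.5
  white: 3461 × 1/4 = 865.25
χ² = Σ (O − E)² / E
  black: (897 − 865.25)² / 865.25 = 1.1651
  blue: (1720 − 1730.5)² / 1730.5 = 0.0637
  white: (844 − 865.25)² / 865.25 = 0.5219
χ² = 1.1651 + 0.0637 + 0.5219 = 1.7507 ≈ 1.751

1.751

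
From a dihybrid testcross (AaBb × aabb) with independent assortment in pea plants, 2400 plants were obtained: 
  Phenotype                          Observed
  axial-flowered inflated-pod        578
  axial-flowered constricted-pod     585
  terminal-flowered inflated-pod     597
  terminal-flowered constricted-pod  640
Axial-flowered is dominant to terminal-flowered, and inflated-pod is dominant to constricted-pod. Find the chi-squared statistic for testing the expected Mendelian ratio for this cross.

A dihybrid testcross with independent assortment gives a 1:1:1:1 ratio.
Expected counts for N = 2400 under a 1:1:1:1 ratio (total parts = 4):
  axial-flowered inflated-pod: 2400 × 1/4 = 600
  axial-flowered constricted-pod: 2400 × 1/4 = 600
  terminal-flowered inflated-pod: 2400 × 1/4 = 600
  terminal-flowered constricted-pod: 2400 × 1/4 = 600
χ² = Σ (O − E)² / E
  axial-flowered inflated-pod: (578 − 600)² / 600 = 0.8067
  axial-flowered constricted-pod: (585 − 600)² / 600 = 0.3750
  terminal-flowered inflated-pod: (597 − 600)² / 600 = 0.0150
  terminal-flowered constricted-pod: (640 − 600)² / 600 = 2.6667
χ² = 0.8067 + 0.3750 + 0.0150 + 2.6667 = 3.8634 ≈ 3.863

3.863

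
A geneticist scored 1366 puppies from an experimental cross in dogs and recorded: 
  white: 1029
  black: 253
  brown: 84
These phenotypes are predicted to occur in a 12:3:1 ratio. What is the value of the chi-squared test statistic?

Under the 12:3:1 hypothesis (Σ ratio = 16, N = 1366):
  white: 1366 × 12/16 = 1024.5
  black: 1366 × 3/16 = 256.125
  brown: 1366 × 1/16 = 85.375
χ² = Σ (O − E)² / E
  white: (1029 − 1024.5)² / 1024.5 = 0.0198
  black: (253 − 256.125)² / 256.125 = 0.0381
  brown: (84 − 85.375)² / 85.375 = 0.0221
χ² = 0.0198 + 0.0381 + 0.0221 = 0.080

0.080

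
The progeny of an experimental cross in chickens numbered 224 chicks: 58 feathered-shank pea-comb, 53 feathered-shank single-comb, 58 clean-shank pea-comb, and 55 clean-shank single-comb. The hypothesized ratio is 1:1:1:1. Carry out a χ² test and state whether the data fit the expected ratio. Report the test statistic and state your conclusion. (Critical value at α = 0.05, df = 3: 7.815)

0.321; consistent

Total ratio parts = 4. Expected numbers out of 224:
  feathered-shank pea-comb: 224 × 1/4 = 56
  feathered-shank single-comb: 224 × 1/4 = 56
  clean-shank pea-comb: 224 × 1/4 = 56
  clean-shank single-comb: 224 × 1/4 = 56
χ² = Σ (O − E)² / E
  feathered-shank pea-comb: (58 − 56)² / 56 = 0.0714
  feathered-shank single-comb: (53 − 56)² / 56 = 0.1607
  clean-shank pea-comb: (58 − 56)² / 56 = 0.0714
  clean-shank single-comb: (55 − 56)² / 56 = 0.0179
χ² = 0.0714 + 0.1607 + 0.0714 + 0.0179 = 0.3214 ≈ 0.321
Degrees of freedom = 4 − 1 = 3; critical value at α = 0.05 is 7.815.
Since 0.321 < 7.815, we fail to reject the null hypothesis — the data are consistent with the 1:1:1:1 ratio.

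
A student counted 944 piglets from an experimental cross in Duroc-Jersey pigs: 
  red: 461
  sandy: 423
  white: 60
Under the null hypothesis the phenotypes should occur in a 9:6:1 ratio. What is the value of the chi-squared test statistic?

22.694

The 9:6:1 ratio has 16 parts, so with N = 944 the expected counts are:
  red: 944 × 9/16 = 531
  sandy: 944 × 6/16 = 354
  white: 944 × 1/16 = 59
χ² = Σ (O − E)² / E
  red: (461 − 531)² / 531 = 9.2279
  sandy: (423 − 354)² / 354 = 13.4492
  white: (60 − 59)² / 59 = 0.0169
χ² = 9.2279 + 13.4492 + 0.0169 = 22.694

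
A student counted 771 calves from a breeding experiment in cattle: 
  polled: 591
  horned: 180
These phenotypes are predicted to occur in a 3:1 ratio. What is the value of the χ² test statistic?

1.125

Expected counts for N = 771 under a 3:1 ratio (total parts = 4):
  polled: 771 × 3/4 = 578.25
  horned: 771 × 1/4 = 192.75
χ² = Σ (O − E)² / E
  polled: (591 − 578.25)² / 578.25 = 0.2811
  horned: (180 − 192.75)² / 192.75 = 0.8434
χ² = 0.2811 + 0.8434 = 1.1245 ≈ 1.125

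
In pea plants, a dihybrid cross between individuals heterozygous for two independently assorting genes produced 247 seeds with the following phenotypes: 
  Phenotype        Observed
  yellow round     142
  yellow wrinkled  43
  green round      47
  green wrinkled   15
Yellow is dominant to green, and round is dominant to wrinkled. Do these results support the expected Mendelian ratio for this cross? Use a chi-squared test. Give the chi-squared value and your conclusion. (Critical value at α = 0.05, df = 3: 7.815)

A dihybrid F₂ with independent assortment and complete dominance at both loci gives a 9:3:3:1 phenotypic ratio.
Expected counts for N = 247 under a 9:3:3:1 ratio (total parts = 16):
  yellow round: 247 × 9/16 = 138.9375
  yellow wrinkled: 247 × 3/16 = 46.3125
  green round: 247 × 3/16 = 46.3125
  green wrinkled: 247 × 1/16 = 15.4375
χ² = Σ (O − E)² / E
  yellow round: (142 − 138.9375)² / 138.9375 = 0.0675
  yellow wrinkled: (43 − 46.3125)² / 46.3125 = 0.2369
  green round: (47 − 46.3125)² / 46.3125 = 0.0102
  green wrinkled: (15 − 15.4375)² / 15.4375 = 0.0124
χ² = 0.0675 + 0.2369 + 0.0102 + 0.0124 = 0.327
Degrees of freedom = 4 − 1 = 3; critical value at α = 0.05 is 7.815.
Since 0.327 < 7.815, we fail to reject the null hypothesis — the data are consistent with the 9:3:3:1 ratio.

0.327; consistent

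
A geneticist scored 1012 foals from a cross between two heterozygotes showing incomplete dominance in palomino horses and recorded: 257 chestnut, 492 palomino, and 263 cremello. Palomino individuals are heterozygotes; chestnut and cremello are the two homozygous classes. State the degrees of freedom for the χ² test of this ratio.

With incomplete dominance, a heterozygote × heterozygote cross gives a 1:2:1 phenotypic ratio.
A goodness-of-fit test with 3 phenotype classes has df = 3 − 1 = 2.

2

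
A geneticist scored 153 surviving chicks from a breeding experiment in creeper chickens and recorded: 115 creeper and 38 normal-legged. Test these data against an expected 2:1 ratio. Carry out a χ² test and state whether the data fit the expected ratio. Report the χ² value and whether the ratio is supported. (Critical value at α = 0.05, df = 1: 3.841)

4.971; not consistent

Expected counts for N = 153 under a 2:1 ratio (total parts = 3):
  creeper: 153 × 2/3 = 102
  normal-legged: 153 × 1/3 = 51
χ² = Σ (O − E)² / E
  creeper: (115 − 102)² / 102 = 1.6569
  normal-legged: (38 − 51)² / 51 = 3.3137
χ² = 1.6569 + 3.3137 = 4.9706 ≈ 4.971
Degrees of freedom = 2 − 1 = 1; critical value at α = 0.05 is 3.841.
Since 4.971 > 3.841, we reject the null hypothesis — the data do not fit the 2:1 ratio.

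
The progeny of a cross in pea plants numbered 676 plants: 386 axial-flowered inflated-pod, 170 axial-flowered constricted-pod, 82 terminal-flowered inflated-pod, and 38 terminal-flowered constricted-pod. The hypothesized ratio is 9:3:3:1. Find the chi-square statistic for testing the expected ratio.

31.072

Expected counts for N = 676 under a 9:3:3:1 ratio (total parts = 16):
  axial-flowered inflated-pod: 676 × 9/16 = 380.25
  axial-flowered constricted-pod: 676 × 3/16 = 126.75
  terminal-flowered inflated-pod: 676 × 3/16 = 126.75
  terminal-flowered constricted-pod: 676 × 1/16 = 42.25
χ² = Σ (O − E)² / E
  axial-flowered inflated-pod: (386 − 380.25)² / 380.25 = 0.0869
  axial-flowered constricted-pod: (170 − 126.75)² / 126.75 = 14.7579
  terminal-flowered inflated-pod: (82 − 126.75)² / 126.75 = 15.7993
  terminal-flowered constricted-pod: (38 − 42.25)² / 42.25 = 0.4275
χ² = 0.0869 + 14.7579 + 15.7993 + 0.4275 = 31.0716 ≈ 31.072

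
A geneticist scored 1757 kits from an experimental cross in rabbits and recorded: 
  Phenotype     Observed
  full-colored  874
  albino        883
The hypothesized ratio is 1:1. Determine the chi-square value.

0.046

Under the 1:1 hypothesis (Σ ratio = 2, N = 1757):
  full-colored: 1757 × 1/2 = 878.5
  albino: 1757 × 1/2 = 878.5
χ² = Σ (O − E)² / E
  full-colored: (874 − 878.5)² / 878.5 = 0.0231
  albino: (883 − 878.5)² / 878.5 = 0.0231
χ² = 0.0231 + 0.0231 = 0.0462 ≈ 0.046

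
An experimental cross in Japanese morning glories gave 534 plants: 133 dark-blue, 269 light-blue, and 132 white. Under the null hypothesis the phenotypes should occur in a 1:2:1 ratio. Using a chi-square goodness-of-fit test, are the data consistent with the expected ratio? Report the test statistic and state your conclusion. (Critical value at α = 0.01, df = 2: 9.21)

Expected counts for N = 534 under a 1:2:1 ratio (total parts = 4):
  dark-blue: 534 × 1/4 = 133.5
  light-blue: 534 × 2/4 = 267
  white: 534 × 1/4 = 133.5
χ² = Σ (O − E)² / E
  dark-blue: (133 − 133.5)² / 133.5 = 0.0019
  light-blue: (269 − 267)² / 267 = 0.0150
  white: (132 − 133.5)² / 133.5 = 0.0169
χ² = 0.0019 + 0.0150 + 0.0169 = 0.0338 ≈ 0.034
Degrees of freedom = 3 − 1 = 2; critical value at α = 0.01 is 9.21.
Since 0.034 < 9.21, we fail to reject the null hypothesis — the data are consistent with the 1:2:1 ratio.

0.034; consistent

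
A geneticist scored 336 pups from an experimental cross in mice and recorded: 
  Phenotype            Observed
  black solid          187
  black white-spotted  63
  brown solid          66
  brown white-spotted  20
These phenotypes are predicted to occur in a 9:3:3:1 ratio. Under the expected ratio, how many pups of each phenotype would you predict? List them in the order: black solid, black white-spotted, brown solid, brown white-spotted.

189, 63, 63, 21

The 9:3:3:1 ratio has 16 parts, so with N = 336 the expected counts are:
  black solid: 336 × 9/16 = 189
  black white-spotted: 336 × 3/16 = 63
  brown solid: 336 × 3/16 = 63
  brown white-spotted: 336 × 1/16 = 21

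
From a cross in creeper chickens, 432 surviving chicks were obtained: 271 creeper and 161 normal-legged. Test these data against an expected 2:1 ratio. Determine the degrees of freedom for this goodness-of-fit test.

A goodness-of-fit test with 2 phenotype classes has df = 2 − 1 = 1.

1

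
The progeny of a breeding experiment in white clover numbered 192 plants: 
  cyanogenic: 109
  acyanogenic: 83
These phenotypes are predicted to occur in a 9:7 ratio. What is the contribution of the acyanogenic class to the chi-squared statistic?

0.012

Under the 9:7 hypothesis (Σ ratio = 16, N = 192):
  cyanogenic: 192 × 9/16 = 108
  acyanogenic: 192 × 7/16 = 84
Contribution of acyanogenic: (83 − 84)² / 84 = 0.0119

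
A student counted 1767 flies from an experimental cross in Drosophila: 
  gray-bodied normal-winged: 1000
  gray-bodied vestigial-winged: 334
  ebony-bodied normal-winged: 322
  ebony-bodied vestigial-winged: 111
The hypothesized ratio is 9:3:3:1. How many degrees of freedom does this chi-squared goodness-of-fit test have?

A goodness-of-fit test with 4 phenotype classes has df = 4 − 1 = 3.

3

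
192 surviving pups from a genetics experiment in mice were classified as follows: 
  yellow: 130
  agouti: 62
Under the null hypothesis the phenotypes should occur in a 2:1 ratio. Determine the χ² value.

The 2:1 ratio has 3 parts, so with N = 192 the expected counts are:
  yellow: 192 × 2/3 = 128
  agouti: 192 × 1/3 = 64
χ² = Σ (O − E)² / E
  yellow: (130 − 128)² / 128 = 0.0312
  agouti: (62 − 64)² / 64 = 0.0625
χ² = 0.0312 + 0.0625 = 0.0937 ≈ 0.094

0.094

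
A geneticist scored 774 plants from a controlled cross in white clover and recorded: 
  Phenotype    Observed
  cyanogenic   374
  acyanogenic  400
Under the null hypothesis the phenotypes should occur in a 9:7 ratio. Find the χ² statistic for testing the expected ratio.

Under the 9:7 hypothesis (Σ ratio = 16, N = 774):
  cyanogenic: 774 × 9/16 = 435.375
  acyanogenic: 774 × 7/16 = 338.625
χ² = Σ (O − E)² / E
  cyanogenic: (374 − 435.375)² / 435.375 = 8.6521
  acyanogenic: (400 − 338.625)² / 338.625 = 11.1241
χ² = 8.6521 + 11.1241 = 19.7762 ≈ 19.776

19.776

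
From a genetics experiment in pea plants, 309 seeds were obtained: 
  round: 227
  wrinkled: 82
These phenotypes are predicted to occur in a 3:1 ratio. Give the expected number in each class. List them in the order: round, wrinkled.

Total ratio parts = 4. Expected numbers out of 309:
  round: 309 × 3/4 = 231.75
  wrinkled: 309 × 1/4 = 77.25

231.75, 77.25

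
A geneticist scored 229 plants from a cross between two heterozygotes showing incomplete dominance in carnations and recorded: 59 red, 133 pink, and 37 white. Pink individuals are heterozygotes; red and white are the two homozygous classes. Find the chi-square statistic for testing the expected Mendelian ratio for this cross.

10.205

With incomplete dominance, a heterozygote × heterozygote cross gives a 1:2:1 phenotypic ratio.
Under the 1:2:1 hypothesis (Σ ratio = 4, N = 229):
  red: 229 × 1/4 = 57.25
  pink: 229 × 2/4 = 114.5
  white: 229 × 1/4 = 57.25
χ² = Σ (O − E)² / E
  red: (59 − 57.25)² / 57.25 = 0.0535
  pink: (133 − 114.5)² / 114.5 = 2.9891
  white: (37 − 57.25)² / 57.25 = 7.1627
χ² = 0.0535 + 2.9891 + 7.1627 = 10.2053 ≈ 10.205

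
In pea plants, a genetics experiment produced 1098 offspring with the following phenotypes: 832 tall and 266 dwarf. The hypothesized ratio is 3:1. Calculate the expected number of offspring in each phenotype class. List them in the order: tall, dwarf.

823.5, 274.5

Under the 3:1 hypothesis (Σ ratio = 4, N = 1098):
  tall: 1098 × 3/4 = 823.5
  dwarf: 1098 × 1/4 = 274.5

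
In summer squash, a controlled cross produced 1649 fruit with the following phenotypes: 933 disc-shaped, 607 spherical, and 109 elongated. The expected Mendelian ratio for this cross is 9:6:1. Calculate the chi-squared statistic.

Total ratio parts = 16. Expected numbers out of 1649:
  disc-shaped: 1649 × 9/16 = 927.5625
  spherical: 1649 × 6/16 = 618.375
  elongated: 1649 × 1/16 = 103.0625
χ² = Σ (O − E)² / E
  disc-shaped: (933 − 927.5625)² / 927.5625 = 0.0319
  spherical: (607 − 618.375)² / 618.375 = 0.2092
  elongated: (109 − 103.0625)² / 103.0625 = 0.3421
χ² = 0.0319 + 0.2092 + 0.3421 = 0.5832 ≈ 0.583

0.583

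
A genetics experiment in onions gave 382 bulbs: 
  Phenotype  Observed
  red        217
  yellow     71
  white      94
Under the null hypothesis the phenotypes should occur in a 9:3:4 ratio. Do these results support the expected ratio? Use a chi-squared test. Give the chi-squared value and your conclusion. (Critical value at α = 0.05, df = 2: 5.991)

Under the 9:3:4 hypothesis (Σ ratio = 16, N = 382):
  red: 382 × 9/16 = 214.875
  yellow: 382 × 3/16 = 71.625
  white: 382 × 4/16 = 95.5
χ² = Σ (O − E)² / E
  red: (217 − 214.875)² / 214.875 = 0.0210
  yellow: (71 − 71.625)² / 71.625 = 0.0055
  white: (94 − 95.5)² / 95.5 = 0.0236
χ² = 0.0210 + 0.0055 + 0.0236 = 0.0501 ≈ 0.050
Degrees of freedom = 3 − 1 = 2; critical value at α = 0.05 is 5.991.
Since 0.050 < 5.991, we fail to reject the null hypothesis — the data are consistent with the 9:3:4 ratio.

0.050; consistent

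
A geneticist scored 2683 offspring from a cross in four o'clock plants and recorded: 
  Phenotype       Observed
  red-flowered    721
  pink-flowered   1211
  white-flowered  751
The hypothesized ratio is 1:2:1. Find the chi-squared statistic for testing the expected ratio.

26.061

The 1:2:1 ratio has 4 parts, so with N = 2683 the expected counts are:
  red-flowered: 2683 × 1/4 = 670.75
  pink-flowered: 2683 × 2/4 = 1341.5
  white-flowered: 2683 × 1/4 = 670.75
χ² = Σ (O − E)² / E
  red-flowered: (721 − 670.75)² / 670.75 = 3.7645
  pink-flowered: (1211 − 1341.5)² / 1341.5 = 12.6949
  white-flowered: (751 − 670.75)² / 670.75 = 9.6013
χ² = 3.7645 + 12.6949 + 9.6013 = 26.0607 ≈ 26.061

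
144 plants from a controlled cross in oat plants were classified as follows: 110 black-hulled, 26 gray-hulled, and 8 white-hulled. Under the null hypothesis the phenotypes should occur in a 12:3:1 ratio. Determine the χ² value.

Total ratio parts = 16. Expected numbers out of 144:
  black-hulled: 144 × 12/16 = 108
  gray-hulled: 144 × 3/16 = 27
  white-hulled: 144 × 1/16 = 9
χ² = Σ (O − E)² / E
  black-hulled: (110 − 108)² / 108 = 0.0370
  gray-hulled: (26 − 27)² / 27 = 0.0370
  white-hulled: (8 − 9)² / 9 = 0.1111
χ² = 0.0370 + 0.0370 + 0.1111 = 0.1851 ≈ 0.185

0.185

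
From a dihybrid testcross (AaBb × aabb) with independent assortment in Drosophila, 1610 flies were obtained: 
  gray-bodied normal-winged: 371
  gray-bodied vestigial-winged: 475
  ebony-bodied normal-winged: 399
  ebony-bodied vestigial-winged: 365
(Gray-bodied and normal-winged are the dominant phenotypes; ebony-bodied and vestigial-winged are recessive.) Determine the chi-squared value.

19.048

A dihybrid testcross with independent assortment gives a 1:1:1:1 ratio.
Under the 1:1:1:1 hypothesis (Σ ratio = 4, N = 1610):
  gray-bodied normal-winged: 1610 × 1/4 = 402.5
  gray-bodied vestigial-winged: 1610 × 1/4 = 402.5
  ebony-bodied normal-winged: 1610 × 1/4 = 402.5
  ebony-bodied vestigial-winged: 1610 × 1/4 = 402.5
χ² = Σ (O − E)² / E
  gray-bodied normal-winged: (371 − 402.5)² / 402.5 = 2.4652
  gray-bodied vestigial-winged: (475 − 402.5)² / 402.5 = 13.0590
  ebony-bodied normal-winged: (399 − 402.5)² / 402.5 = 0.0304
  ebony-bodied vestigial-winged: (365 − 402.5)² / 402.5 = 3.4938
χ² = 2.4652 + 13.0590 + 0.0304 + 3.4938 = 19.0484 ≈ 19.048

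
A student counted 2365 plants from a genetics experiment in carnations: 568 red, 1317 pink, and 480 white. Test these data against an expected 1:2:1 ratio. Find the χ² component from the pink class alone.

15.298

Under the 1:2:1 hypothesis (Σ ratio = 4, N = 2365):
  red: 2365 × 1/4 = 591.25
  pink: 2365 × 2/4 = 1182.5
  white: 2365 × 1/4 = 591.25
Contribution of pink: (1317 − 1182.5)² / 1182.5 = 15.2983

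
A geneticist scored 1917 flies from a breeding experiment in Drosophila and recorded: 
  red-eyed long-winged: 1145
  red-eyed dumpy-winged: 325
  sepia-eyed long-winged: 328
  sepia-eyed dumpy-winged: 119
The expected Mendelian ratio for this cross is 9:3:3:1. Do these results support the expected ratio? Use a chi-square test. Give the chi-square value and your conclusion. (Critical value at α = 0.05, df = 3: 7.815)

10.179; not consistent

Expected counts for N = 1917 under a 9:3:3:1 ratio (total parts = 16):
  red-eyed long-winged: 1917 × 9/16 = 1078.3125
  red-eyed dumpy-winged: 1917 × 3/16 = 359.4375
  sepia-eyed long-winged: 1917 × 3/16 = 359.4375
  sepia-eyed dumpy-winged: 1917 × 1/16 = 119.8125
χ² = Σ (O − E)² / E
  red-eyed long-winged: (1145 − 1078.3125)² / 1078.3125 = 4.1242
  red-eyed dumpy-winged: (325 − 359.4375)² / 359.4375 = 3.2994
  sepia-eyed long-winged: (328 − 359.4375)² / 359.4375 = 2.7496
  sepia-eyed dumpy-winged: (119 − 119.8125)² / 119.8125 = 0.0055
χ² = 4.1242 + 3.2994 + 2.7496 + 0.0055 = 10.1787 ≈ 10.179
Degrees of freedom = 4 − 1 = 3; critical value at α = 0.05 is 7.815.
Since 10.179 > 7.815, we reject the null hypothesis — the data do not fit the 9:3:3:1 ratio.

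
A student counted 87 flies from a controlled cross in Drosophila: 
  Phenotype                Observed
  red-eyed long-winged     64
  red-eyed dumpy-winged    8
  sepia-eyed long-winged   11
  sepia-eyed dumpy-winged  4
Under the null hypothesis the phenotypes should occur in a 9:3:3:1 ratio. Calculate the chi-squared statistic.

The 9:3:3:1 ratio has 16 parts, so with N = 87 the expected counts are:
  red-eyed long-winged: 87 × 9/16 = 48.9375
  red-eyed dumpy-winged: 87 × 3/16 = 16.3125
  sepia-eyed long-winged: 87 × 3/16 = 16.3125
  sepia-eyed dumpy-winged: 87 × 1/16 = 5.4375
χ² = Σ (O − E)² / E
  red-eyed long-winged: (64 − 48.9375)² / 48.9375 = 4.6361
  red-eyed dumpy-winged: (8 − 16.3125)² / 16.3125 = 4.2359
  sepia-eyed long-winged: (11 − 16.3125)² / 16.3125 = 1.7301
  sepia-eyed dumpy-winged: (4 − 5.4375)² / 5.4375 = 0.3800
χ² = 4.6361 + 4.2359 + 1.7301 + 0.3800 = 10.9821 ≈ 10.982

10.982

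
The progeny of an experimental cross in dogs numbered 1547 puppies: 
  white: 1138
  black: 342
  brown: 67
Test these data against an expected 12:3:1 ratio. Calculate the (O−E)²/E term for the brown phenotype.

Expected counts for N = 1547 under a 12:3:1 ratio (total parts = 16):
  white: 1547 × 12/16 = 1160.25
  black: 1547 × 3/16 = 290.0625
  brown: 1547 × 1/16 = 96.6875
Contribution of brown: (67 − 96.6875)² / 96.6875 = 9.1154

9.115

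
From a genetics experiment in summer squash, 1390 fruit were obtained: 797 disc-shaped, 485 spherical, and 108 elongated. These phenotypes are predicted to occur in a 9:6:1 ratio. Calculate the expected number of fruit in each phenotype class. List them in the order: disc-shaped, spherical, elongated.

Total ratio parts = 16. Expected numbers out of 1390:
  disc-shaped: 1390 × 9/16 = 781.875
  spherical: 1390 × 6/16 = 521.25
  elongated: 1390 × 1/16 = 86.875

781.875, 521.25, 86.875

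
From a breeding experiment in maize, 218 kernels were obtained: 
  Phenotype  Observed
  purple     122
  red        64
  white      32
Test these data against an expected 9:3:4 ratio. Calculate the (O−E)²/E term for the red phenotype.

Under the 9:3:4 hypothesis (Σ ratio = 16, N = 218):
  purple: 218 × 9/16 = 122.625
  red: 218 × 3/16 = 40.875
  white: 218 × 4/16 = 54.5
Contribution of red: (64 − 40.875)² / 40.875 = 13.0830

13.083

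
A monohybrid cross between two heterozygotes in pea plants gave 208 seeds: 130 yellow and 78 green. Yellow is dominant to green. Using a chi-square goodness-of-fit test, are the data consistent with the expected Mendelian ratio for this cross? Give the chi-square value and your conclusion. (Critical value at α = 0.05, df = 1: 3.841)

For a monohybrid cross between heterozygotes with complete dominance, the expected phenotypic ratio is 3:1.
Under the 3:1 hypothesis (Σ ratio = 4, N = 208):
  yellow: 208 × 3/4 = 156
  green: 208 × 1/4 = 52
χ² = Σ (O − E)² / E
  yellow: (130 − 156)² / 156 = 4.3333
  green: (78 − 52)² / 52 = 13.0000
χ² = 4.3333 + 13.0000 = 17.3333 ≈ 17.333
Degrees of freedom = 2 − 1 = 1; critical value at α = 0.05 is 3.841.
Since 17.333 > 3.841, we reject the null hypothesis — the data do not fit the 3:1 ratio.

17.333; not consistent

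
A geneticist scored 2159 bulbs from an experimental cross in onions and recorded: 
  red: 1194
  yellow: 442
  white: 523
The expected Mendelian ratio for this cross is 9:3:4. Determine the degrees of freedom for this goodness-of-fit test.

A goodness-of-fit test with 3 phenotype classes has df = 3 − 1 = 2.

2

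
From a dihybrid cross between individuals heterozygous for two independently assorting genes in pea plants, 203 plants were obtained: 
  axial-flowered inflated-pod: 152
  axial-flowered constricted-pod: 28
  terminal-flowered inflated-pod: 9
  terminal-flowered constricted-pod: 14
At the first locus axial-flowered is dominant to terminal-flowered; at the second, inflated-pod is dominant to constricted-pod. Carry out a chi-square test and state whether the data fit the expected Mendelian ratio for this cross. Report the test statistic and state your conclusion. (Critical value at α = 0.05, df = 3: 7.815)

A dihybrid F₂ with independent assortment and complete dominance at both loci gives a 9:3:3:1 phenotypic ratio.
The 9:3:3:1 ratio has 16 parts, so with N = 203 the expected counts are:
  axial-flowered inflated-pod: 203 × 9/16 = 114.1875
  axial-flowered constricted-pod: 203 × 3/16 = 38.0625
  terminal-flowered inflated-pod: 203 × 3/16 = 38.0625
  terminal-flowered constricted-pod: 203 × 1/16 = 12.6875
χ² = Σ (O − E)² / E
  axial-flowered inflated-pod: (152 − 114.1875)² / 114.1875 = 12.5214
  axial-flowered constricted-pod: (28 − 38.0625)² / 38.0625 = 2.6602
  terminal-flowered inflated-pod: (9 − 38.0625)² / 38.0625 = 22.1906
  terminal-flowered constricted-pod: (14 − 12.6875)² / 12.6875 = 0.1358
χ² = 12.5214 + 2.6602 + 22.1906 + 0.1358 = 37.508
Degrees of freedom = 4 − 1 = 3; critical value at α = 0.05 is 7.815.
Since 37.508 > 7.815, we reject the null hypothesis — the data do not fit the 9:3:3:1 ratio.

37.508; not consistent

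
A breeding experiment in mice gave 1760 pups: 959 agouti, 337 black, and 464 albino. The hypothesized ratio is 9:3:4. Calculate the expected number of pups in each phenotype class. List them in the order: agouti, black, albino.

The 9:3:4 ratio has 16 parts, so with N = 1760 the expected counts are:
  agouti: 1760 × 9/16 = 990
  black: 1760 × 3/16 = 330
  albino: 1760 × 4/16 = 440

990, 330, 440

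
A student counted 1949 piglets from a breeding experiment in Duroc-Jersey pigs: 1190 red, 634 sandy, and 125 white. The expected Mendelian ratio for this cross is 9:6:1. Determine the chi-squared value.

Under the 9:6:1 hypothesis (Σ ratio = 16, N = 1949):
  red: 1949 × 9/16 = 1096.3125
  sandy: 1949 × 6/16 = 730.875
  white: 1949 × 1/16 = 121.8125
χ² = Σ (O − E)² / E
  red: (1190 − 1096.3125)² / 1096.3125 = 8.0062
  sandy: (634 − 730.875)² / 730.875 = 12.8405
  white: (125 − 121.8125)² / 121.8125 = 0.0834
χ² = 8.0062 + 12.8405 + 0.0834 = 20.9301 ≈ 20.930

20.930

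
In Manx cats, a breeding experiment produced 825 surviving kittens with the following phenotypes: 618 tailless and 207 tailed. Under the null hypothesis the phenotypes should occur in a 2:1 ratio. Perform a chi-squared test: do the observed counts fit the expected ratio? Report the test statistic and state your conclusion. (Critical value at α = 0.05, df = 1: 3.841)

25.222; not consistent

Under the 2:1 hypothesis (Σ ratio = 3, N = 825):
  tailless: 825 × 2/3 = 550
  tailed: 825 × 1/3 = 275
χ² = Σ (O − E)² / E
  tailless: (618 − 550)² / 550 = 8.4073
  tailed: (207 − 275)² / 275 = 16.8145
χ² = 8.4073 + 16.8145 = 25.2218 ≈ 25.222
Degrees of freedom = 2 − 1 = 1; critical value at α = 0.05 is 3.841.
Since 25.222 > 3.841, we reject the null hypothesis — the data do not fit the 2:1 ratio.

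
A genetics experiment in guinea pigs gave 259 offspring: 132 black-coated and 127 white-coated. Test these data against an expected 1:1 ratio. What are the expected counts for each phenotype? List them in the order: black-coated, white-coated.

129.5, 129.5

Under the 1:1 hypothesis (Σ ratio = 2, N = 259):
  black-coated: 259 × 1/2 = 129.5
  white-coated: 259 × 1/2 = 129.5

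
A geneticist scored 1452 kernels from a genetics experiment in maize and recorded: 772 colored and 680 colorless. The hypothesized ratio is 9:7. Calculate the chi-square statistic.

5.604

The 9:7 ratio has 16 parts, so with N = 1452 the expected counts are:
  colored: 1452 × 9/16 = 816.75
  colorless: 1452 × 7/16 = 635.25
χ² = Σ (O − E)² / E
  colored: (772 − 816.75)² / 816.75 = 2.4519
  colorless: (680 − 635.25)² / 635.25 = 3.1524
χ² = 2.4519 + 3.1524 = 5.6043 ≈ 5.604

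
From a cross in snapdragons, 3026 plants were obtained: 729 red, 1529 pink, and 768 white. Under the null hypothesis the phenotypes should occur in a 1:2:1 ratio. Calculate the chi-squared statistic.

1.344

Total ratio parts = 4. Expected numbers out of 3026:
  red: 3026 × 1/4 = 756.5
  pink: 3026 × 2/4 = 1513
  white: 3026 × 1/4 = 756.5
χ² = Σ (O − E)² / E
  red: (729 − 756.5)² / 756.5 = 0.9997
  pink: (1529 − 1513)² / 1513 = 0.1692
  white: (768 − 756.5)² / 756.5 = 0.1748
χ² = 0.9997 + 0.1692 + 0.1748 = 1.3437 ≈ 1.344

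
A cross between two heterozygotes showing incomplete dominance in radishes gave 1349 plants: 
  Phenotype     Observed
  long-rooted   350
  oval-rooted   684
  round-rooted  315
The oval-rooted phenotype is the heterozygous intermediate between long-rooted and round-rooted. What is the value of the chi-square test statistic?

2.084

With incomplete dominance, a heterozygote × heterozygote cross gives a 1:2:1 phenotypic ratio.
Under the 1:2:1 hypothesis (Σ ratio = 4, N = 1349):
  long-rooted: 1349 × 1/4 = 337.25
  oval-rooted: 1349 × 2/4 = 674.5
  round-rooted: 1349 × 1/4 = 337.25
χ² = Σ (O − E)² / E
  long-rooted: (350 − 337.25)² / 337.25 = 0.4820
  oval-rooted: (684 − 674.5)² / 674.5 = 0.1338
  round-rooted: (315 − 337.25)² / 337.25 = 1.4679
χ² = 0.4820 + 0.1338 + 1.4679 = 2.0837 ≈ 2.084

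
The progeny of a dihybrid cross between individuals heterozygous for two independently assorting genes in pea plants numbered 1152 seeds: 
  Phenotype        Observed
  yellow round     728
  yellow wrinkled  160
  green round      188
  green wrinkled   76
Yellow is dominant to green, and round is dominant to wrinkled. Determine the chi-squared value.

28.247

A dihybrid F₂ with independent assortment and complete dominance at both loci gives a 9:3:3:1 phenotypic ratio.
Under the 9:3:3:1 hypothesis (Σ ratio = 16, N = 1152):
  yellow round: 1152 × 9/16 = 648
  yellow wrinkled: 1152 × 3/16 = 216
  green round: 1152 × 3/16 = 216
  green wrinkled: 1152 × 1/16 = 72
χ² = Σ (O − E)² / E
  yellow round: (728 − 648)² / 648 = 9.8765
  yellow wrinkled: (160 − 216)² / 216 = 14.5185
  green round: (188 − 216)² / 216 = 3.6296
  green wrinkled: (76 − 72)² / 72 = 0.2222
χ² = 9.8765 + 14.5185 + 3.6296 + 0.2222 = 28.2468 ≈ 28.247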